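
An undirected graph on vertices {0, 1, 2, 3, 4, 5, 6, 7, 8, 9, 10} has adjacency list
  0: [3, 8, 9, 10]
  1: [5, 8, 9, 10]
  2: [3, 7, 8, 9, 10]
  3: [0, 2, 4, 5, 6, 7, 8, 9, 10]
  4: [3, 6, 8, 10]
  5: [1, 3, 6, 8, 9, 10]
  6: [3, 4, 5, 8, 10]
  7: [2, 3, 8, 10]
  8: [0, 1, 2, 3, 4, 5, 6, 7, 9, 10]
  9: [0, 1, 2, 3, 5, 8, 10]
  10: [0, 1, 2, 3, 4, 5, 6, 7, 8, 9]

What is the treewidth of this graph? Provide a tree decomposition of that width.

Each bag holds 5 vertices, so the decomposition has width 4, which upper-bounds the treewidth. Conversely, {1, 5, 8, 9, 10} is a clique of size 5, and the vertices of any clique must share a bag in every tree decomposition; so some bag has ≥ 5 vertices and tw(G) ≥ 4. Therefore the treewidth is 4.

Treewidth 4.
One such decomposition:
Bags: B1 = {3, 5, 6, 8, 10}  B2 = {3, 5, 8, 9, 10}  B3 = {2, 3, 8, 9, 10}  B4 = {0, 3, 8, 9, 10}  B5 = {3, 4, 6, 8, 10}  B6 = {1, 5, 8, 9, 10}  B7 = {2, 3, 7, 8, 10}
Tree: B1–B2, B2–B3, B3–B4, B1–B5, B2–B6, B3–B7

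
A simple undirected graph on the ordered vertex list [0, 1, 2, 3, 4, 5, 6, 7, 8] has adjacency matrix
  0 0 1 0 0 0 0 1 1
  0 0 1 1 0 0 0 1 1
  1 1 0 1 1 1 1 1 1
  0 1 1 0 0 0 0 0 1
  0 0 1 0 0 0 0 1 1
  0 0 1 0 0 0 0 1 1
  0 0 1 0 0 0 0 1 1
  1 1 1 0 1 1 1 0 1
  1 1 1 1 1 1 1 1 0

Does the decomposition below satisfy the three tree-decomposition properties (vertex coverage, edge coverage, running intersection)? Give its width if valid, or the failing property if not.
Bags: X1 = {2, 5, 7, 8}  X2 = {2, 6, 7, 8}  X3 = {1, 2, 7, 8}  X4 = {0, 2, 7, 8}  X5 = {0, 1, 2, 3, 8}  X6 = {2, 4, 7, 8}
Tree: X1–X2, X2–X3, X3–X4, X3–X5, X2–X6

A tree decomposition must satisfy three properties: every vertex lies in some bag; for every edge, both endpoints lie together in some bag; and for every vertex, the bags containing it form a connected subtree. Here bags containing vertex 0 are not connected in the tree, so the decomposition is invalid.

No — bags containing vertex 0 are not connected in the tree.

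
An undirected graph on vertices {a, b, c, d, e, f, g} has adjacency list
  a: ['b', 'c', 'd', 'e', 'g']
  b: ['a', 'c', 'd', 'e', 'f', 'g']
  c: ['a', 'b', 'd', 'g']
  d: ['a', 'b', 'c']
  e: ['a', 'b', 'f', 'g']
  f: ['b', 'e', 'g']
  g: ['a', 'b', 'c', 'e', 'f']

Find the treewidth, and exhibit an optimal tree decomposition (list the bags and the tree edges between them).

Treewidth 3.
Bags: B1 = {a, b, c, g}  B2 = {a, b, c, d}  B3 = {a, b, e, g}  B4 = {b, e, f, g}
Tree: B1–B2, B1–B3, B3–B4

Every bag has size at most 4, so the width is 4 − 1 = 3 and tw(G) ≤ 3. For the lower bound, the 4 vertices {a, b, c, d} are pairwise adjacent, and any tree decomposition puts a clique entirely inside one bag — forcing width ≥ 3. Therefore the treewidth is 3.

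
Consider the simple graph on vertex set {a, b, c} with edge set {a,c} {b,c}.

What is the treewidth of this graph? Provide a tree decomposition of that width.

Treewidth 1.
One optimal decomposition is:
Bags: B1 = {a, c}  B2 = {b, c}
Tree: B1–B2

The largest bag has 2 vertices, giving width 1; this decomposition certifies tw(G) ≤ 1. G has an edge, so its treewidth is at least 1. Hence tw(G) = 1 exactly.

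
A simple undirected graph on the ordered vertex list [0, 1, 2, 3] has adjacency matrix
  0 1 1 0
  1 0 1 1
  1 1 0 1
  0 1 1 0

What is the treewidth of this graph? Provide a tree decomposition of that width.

Each bag holds 3 vertices, so the decomposition has width 2, which upper-bounds the treewidth. For the lower bound, the 3 vertices {0, 1, 2} are pairwise adjacent, and any tree decomposition puts a clique entirely inside one bag — forcing width ≥ 2. The upper and lower bounds meet at 2, so that is the treewidth.

Treewidth 2.
One such decomposition:
Bags: B1 = {1, 2, 3}  B2 = {0, 1, 2}
Tree: B1–B2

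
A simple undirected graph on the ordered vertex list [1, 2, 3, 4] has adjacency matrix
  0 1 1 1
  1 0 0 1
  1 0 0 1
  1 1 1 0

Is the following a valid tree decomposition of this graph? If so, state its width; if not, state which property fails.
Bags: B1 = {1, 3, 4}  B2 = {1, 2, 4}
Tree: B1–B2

Checking the three conditions: (i) the bags cover all of {1, 2, 3, 4}; (ii) for each edge, some bag contains both endpoints; (iii) the bags containing any fixed vertex form a subtree. All hold, so the decomposition is valid with width 3 − 1 = 2.

Yes; width 2.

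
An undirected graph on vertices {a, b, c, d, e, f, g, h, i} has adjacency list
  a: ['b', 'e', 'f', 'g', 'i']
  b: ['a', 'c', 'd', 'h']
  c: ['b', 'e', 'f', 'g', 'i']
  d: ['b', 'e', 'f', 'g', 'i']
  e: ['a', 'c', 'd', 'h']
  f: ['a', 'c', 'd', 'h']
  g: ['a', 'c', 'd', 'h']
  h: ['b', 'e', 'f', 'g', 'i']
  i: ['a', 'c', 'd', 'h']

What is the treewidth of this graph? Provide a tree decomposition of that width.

Treewidth 4.
One optimal decomposition is:
Bags: B1 = {a, c, d, e, h}  B2 = {a, c, d, h, i}  B3 = {a, b, c, d, h}  B4 = {a, c, d, g, h}  B5 = {a, c, d, f, h}
Tree: B1–B2, B2–B3, B3–B4, B4–B5

Each bag holds 5 vertices, so the decomposition has width 4, which upper-bounds the treewidth. For the lower bound: the 5 vertex sets {d,e}, {a,i}, {b,c}, {h}, {g} are disjoint, each induces a connected subgraph, and every pair is joined by at least one edge of G. Contracting each set to a single vertex therefore yields K_{5} as a minor, and since treewidth is minor-monotone, tw(G) ≥ tw(K_{5}) = 4. Therefore the treewidth is 4.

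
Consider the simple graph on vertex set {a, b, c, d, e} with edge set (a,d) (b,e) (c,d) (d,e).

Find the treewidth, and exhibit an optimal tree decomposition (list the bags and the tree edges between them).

Treewidth 1.
One optimal decomposition is:
Bags: B1 = {b, e}  B2 = {d, e}  B3 = {c, d}  B4 = {a, d}
Tree: B1–B2, B2–B3, B2–B4

Each bag holds 2 vertices, so the decomposition has width 1, which upper-bounds the treewidth. Any graph with an edge has treewidth ≥ 1, and G has the edge b–e. Hence tw(G) = 1 exactly.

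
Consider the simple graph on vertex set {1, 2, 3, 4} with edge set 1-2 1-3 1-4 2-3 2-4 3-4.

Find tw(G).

A width-3 tree decomposition is:
Bags: B1 = {1, 2, 3, 4}
Tree: (single bag)
A single bag containing all 4 vertices is trivially a valid decomposition of width 3. Conversely, {1, 2, 3, 4} is a clique of size 4, and the vertices of any clique must share a bag in every tree decomposition; so some bag has ≥ 4 vertices and tw(G) ≥ 3. Therefore the treewidth is 3.

3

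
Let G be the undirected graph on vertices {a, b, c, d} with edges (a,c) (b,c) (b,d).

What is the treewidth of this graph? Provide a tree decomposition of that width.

The largest bag has 2 vertices, giving width 1; this decomposition certifies tw(G) ≤ 1. G has an edge, so its treewidth is at least 1. The upper and lower bounds meet at 1, so that is the treewidth.

Treewidth 1.
One such decomposition:
Bags: B1 = {b, d}  B2 = {b, c}  B3 = {a, c}
Tree: B1–B2, B2–B3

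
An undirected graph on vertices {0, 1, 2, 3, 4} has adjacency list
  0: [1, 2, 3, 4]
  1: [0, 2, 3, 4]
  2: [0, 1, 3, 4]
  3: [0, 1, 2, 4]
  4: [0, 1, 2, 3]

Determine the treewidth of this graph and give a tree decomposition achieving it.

With just one bag of size 5, the width is 5 − 1 = 4, so tw(G) ≤ 4. Conversely, {0, 1, 2, 3, 4} is a clique of size 5, and the vertices of any clique must share a bag in every tree decomposition; so some bag has ≥ 5 vertices and tw(G) ≥ 4. The upper and lower bounds meet at 4, so that is the treewidth.

Treewidth 4.
Bags: B1 = {0, 1, 2, 3, 4}
Tree: (single bag)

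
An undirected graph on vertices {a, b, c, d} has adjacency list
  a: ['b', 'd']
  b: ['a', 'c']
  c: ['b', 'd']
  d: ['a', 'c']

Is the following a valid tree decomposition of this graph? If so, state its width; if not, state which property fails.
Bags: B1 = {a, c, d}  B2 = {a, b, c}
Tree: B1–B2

Yes; width 2.

Every vertex of G appears in some bag (union = {a, b, c, d}); every edge is covered by a bag; and for each vertex v the set of bags containing v is connected in the bag tree. The decomposition is therefore valid. The largest bag has 3 vertices, so the width is 2.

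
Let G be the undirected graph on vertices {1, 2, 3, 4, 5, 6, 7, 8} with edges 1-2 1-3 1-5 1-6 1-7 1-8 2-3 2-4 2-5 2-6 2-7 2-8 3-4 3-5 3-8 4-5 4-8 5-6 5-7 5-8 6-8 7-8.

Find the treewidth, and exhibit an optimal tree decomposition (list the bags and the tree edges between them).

Treewidth 4.
Bags: B1 = {1, 2, 5, 7, 8}  B2 = {1, 2, 5, 6, 8}  B3 = {1, 2, 3, 5, 8}  B4 = {2, 3, 4, 5, 8}
Tree: B1–B2, B2–B3, B3–B4

The largest bag has 5 vertices, giving width 4; this decomposition certifies tw(G) ≤ 4. On the other hand G contains the 5-clique {1, 2, 3, 5, 8}. A clique must lie in a single bag of any decomposition, so no decomposition can have width below 4. The upper and lower bounds meet at 4, so that is the treewidth.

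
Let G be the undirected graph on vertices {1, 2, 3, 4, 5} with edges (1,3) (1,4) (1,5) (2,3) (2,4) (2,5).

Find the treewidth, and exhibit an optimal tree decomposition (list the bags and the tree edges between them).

Treewidth 2.
One optimal decomposition is:
Bags: B1 = {1, 2, 5}  B2 = {1, 2, 4}  B3 = {1, 2, 3}
Tree: B1–B2, B2–B3

Every bag has size at most 3, so the width is 3 − 1 = 2 and tw(G) ≤ 2. For the lower bound, G contains the cycle 5–2–4–1–5, so G is not a forest; only forests have treewidth ≤ 1, hence tw(G) ≥ 2. Therefore the treewidth is 2.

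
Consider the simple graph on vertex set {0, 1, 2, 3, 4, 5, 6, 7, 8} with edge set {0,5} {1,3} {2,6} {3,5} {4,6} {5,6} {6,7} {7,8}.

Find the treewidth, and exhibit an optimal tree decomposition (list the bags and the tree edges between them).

Every bag has size at most 2, so the width is 2 − 1 = 1 and tw(G) ≤ 1. G has an edge, so its treewidth is at least 1. Therefore the treewidth is 1.

Treewidth 1.
One optimal decomposition is:
Bags: B1 = {3, 5}  B2 = {5, 6}  B3 = {0, 5}  B4 = {4, 6}  B5 = {6, 7}  B6 = {2, 6}  B7 = {7, 8}  B8 = {1, 3}
Tree: B1–B2, B1–B3, B2–B4, B4–B5, B4–B6, B5–B7, B1–B8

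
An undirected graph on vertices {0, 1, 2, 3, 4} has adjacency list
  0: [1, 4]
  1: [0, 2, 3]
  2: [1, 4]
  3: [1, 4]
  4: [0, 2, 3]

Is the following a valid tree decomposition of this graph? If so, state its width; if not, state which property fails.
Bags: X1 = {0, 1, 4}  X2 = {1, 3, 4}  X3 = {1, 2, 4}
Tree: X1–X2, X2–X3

Yes; width 2.

Every vertex of G appears in some bag (union = {0, 1, 2, 3, 4}); every edge is covered by a bag; and for each vertex v the set of bags containing v is connected in the bag tree. The decomposition is therefore valid. The largest bag has 3 vertices, so the width is 2.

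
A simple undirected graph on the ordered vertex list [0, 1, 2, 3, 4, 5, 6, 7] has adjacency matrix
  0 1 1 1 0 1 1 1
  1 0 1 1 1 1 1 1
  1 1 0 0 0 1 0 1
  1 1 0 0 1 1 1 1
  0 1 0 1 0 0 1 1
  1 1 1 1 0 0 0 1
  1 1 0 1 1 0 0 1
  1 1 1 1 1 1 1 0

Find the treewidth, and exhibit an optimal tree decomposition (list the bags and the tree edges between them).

The largest bag has 5 vertices, giving width 4; this decomposition certifies tw(G) ≤ 4. For the lower bound, the 5 vertices {0, 1, 2, 5, 7} are pairwise adjacent, and any tree decomposition puts a clique entirely inside one bag — forcing width ≥ 4. Combining the bounds, tw(G) = 4.

Treewidth 4.
One optimal decomposition is:
Bags: B1 = {0, 1, 3, 5, 7}  B2 = {0, 1, 3, 6, 7}  B3 = {0, 1, 2, 5, 7}  B4 = {1, 3, 4, 6, 7}
Tree: B1–B2, B1–B3, B2–B4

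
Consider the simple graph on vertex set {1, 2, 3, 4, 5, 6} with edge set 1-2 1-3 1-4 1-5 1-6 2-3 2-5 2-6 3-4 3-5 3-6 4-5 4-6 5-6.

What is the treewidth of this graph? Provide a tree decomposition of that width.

Each bag holds 5 vertices, so the decomposition has width 4, which upper-bounds the treewidth. Conversely, {1, 2, 3, 5, 6} is a clique of size 5, and the vertices of any clique must share a bag in every tree decomposition; so some bag has ≥ 5 vertices and tw(G) ≥ 4. Hence tw(G) = 4 exactly.

Treewidth 4.
One such decomposition:
Bags: B1 = {1, 3, 4, 5, 6}  B2 = {1, 2, 3, 5, 6}
Tree: B1–B2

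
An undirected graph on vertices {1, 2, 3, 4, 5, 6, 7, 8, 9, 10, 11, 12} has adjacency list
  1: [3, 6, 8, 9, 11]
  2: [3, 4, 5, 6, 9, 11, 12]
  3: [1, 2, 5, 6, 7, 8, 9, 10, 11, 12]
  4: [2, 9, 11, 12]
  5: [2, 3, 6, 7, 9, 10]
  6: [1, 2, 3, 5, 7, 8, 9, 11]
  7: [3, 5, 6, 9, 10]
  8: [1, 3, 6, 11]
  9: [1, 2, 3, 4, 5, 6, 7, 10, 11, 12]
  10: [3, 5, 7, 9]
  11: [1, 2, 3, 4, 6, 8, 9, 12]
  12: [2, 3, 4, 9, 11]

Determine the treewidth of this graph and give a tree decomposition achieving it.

Every bag has size at most 5, so the width is 5 − 1 = 4 and tw(G) ≤ 4. On the other hand G contains the 5-clique {1, 3, 6, 8, 11}. A clique must lie in a single bag of any decomposition, so no decomposition can have width below 4. Hence tw(G) = 4 exactly.

Treewidth 4.
One such decomposition:
Bags: B1 = {2, 3, 6, 9, 11}  B2 = {2, 3, 9, 11, 12}  B3 = {1, 3, 6, 9, 11}  B4 = {2, 3, 5, 6, 9}  B5 = {2, 4, 9, 11, 12}  B6 = {3, 5, 6, 7, 9}  B7 = {3, 5, 7, 9, 10}  B8 = {1, 3, 6, 8, 11}
Tree: B1–B2, B1–B3, B1–B4, B2–B5, B4–B6, B6–B7, B3–B8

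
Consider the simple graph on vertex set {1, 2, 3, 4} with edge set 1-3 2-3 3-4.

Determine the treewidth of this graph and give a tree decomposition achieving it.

The largest bag has 2 vertices, giving width 1; this decomposition certifies tw(G) ≤ 1. G has an edge, so its treewidth is at least 1. Therefore the treewidth is 1.

Treewidth 1.
Bags: B1 = {3, 4}  B2 = {1, 3}  B3 = {2, 3}
Tree: B1–B2, B2–B3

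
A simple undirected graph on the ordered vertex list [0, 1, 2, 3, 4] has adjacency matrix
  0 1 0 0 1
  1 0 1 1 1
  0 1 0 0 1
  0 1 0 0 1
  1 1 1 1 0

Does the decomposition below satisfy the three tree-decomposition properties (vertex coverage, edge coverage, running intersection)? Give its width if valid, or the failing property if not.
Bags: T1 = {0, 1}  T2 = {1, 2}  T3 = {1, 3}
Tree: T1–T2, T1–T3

A tree decomposition must satisfy three properties: every vertex lies in some bag; for every edge, both endpoints lie together in some bag; and for every vertex, the bags containing it form a connected subtree. Here vertex 4 appears in no bag, so the decomposition is invalid.

No — vertex 4 appears in no bag.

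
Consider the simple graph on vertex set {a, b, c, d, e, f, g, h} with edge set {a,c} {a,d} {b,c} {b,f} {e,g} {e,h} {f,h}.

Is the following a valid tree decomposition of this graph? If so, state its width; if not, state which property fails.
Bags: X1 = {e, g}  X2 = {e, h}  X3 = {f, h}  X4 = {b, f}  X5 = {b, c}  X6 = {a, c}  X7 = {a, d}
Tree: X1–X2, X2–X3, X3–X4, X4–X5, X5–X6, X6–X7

Yes; width 1.

Vertex coverage: the bags together contain {a, b, c, d, e, f, g, h}, the full vertex set. Edge coverage: each edge of G has both endpoints in at least one bag. Running intersection: for every vertex, the bags containing it form a connected subtree. All three properties hold, so this is a valid tree decomposition of width max|bag| − 1 = 1, and hence tw(G) ≤ 1.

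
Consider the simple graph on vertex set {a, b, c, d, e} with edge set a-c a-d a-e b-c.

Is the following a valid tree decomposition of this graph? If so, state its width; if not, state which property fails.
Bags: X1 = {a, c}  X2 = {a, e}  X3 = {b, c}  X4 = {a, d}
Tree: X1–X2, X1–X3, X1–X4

Vertex coverage: the bags together contain {a, b, c, d, e}, the full vertex set. Edge coverage: each edge of G has both endpoints in at least one bag. Running intersection: for every vertex, the bags containing it form a connected subtree. All three properties hold, so this is a valid tree decomposition of width max|bag| − 1 = 1, and hence tw(G) ≤ 1.

Yes; width 1.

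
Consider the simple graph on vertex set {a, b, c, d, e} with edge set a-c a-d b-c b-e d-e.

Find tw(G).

2

A width-2 tree decomposition is:
Bags: B1 = {b, c, e}  B2 = {c, d, e}  B3 = {a, c, d}
Tree: B1–B2, B2–B3
Every bag has size at most 3, so the width is 3 − 1 = 2 and tw(G) ≤ 2. For the lower bound, G contains the cycle c–b–e–d–a–c, so G is not a forest; only forests have treewidth ≤ 1, hence tw(G) ≥ 2. Hence tw(G) = 2 exactly.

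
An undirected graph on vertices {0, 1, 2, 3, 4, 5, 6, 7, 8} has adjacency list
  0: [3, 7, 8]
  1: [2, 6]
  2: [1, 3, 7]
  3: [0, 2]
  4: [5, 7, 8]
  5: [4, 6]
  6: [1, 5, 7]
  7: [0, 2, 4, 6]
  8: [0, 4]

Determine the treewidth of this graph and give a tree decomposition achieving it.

Treewidth 3.
One optimal decomposition is:
Bags: B1 = {1, 2, 5, 6}  B2 = {2, 5, 6, 7}  B3 = {2, 4, 5, 7}  B4 = {2, 3, 4, 7}  B5 = {0, 3, 4, 7}  B6 = {0, 3, 4, 8}
Tree: B1–B2, B2–B3, B3–B4, B4–B5, B5–B6

Each bag holds 4 vertices, so the decomposition has width 3, which upper-bounds the treewidth. For the lower bound: the 4 vertex sets {1,5,6}, {2}, {7}, {0,3,4,8} are disjoint, each induces a connected subgraph, and every pair is joined by at least one edge of G. Contracting each set to a single vertex therefore yields K_{4} as a minor, and since treewidth is minor-monotone, tw(G) ≥ tw(K_{4}) = 3. Combining the bounds, tw(G) = 3.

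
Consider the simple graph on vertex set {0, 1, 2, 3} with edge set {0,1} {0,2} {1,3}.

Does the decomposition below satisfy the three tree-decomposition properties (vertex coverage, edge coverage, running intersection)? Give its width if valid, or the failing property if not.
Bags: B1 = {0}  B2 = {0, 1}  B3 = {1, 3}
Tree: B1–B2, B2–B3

No — vertex 2 appears in no bag.

A tree decomposition must satisfy three properties: every vertex lies in some bag; for every edge, both endpoints lie together in some bag; and for every vertex, the bags containing it form a connected subtree. Here vertex 2 appears in no bag, so the decomposition is invalid.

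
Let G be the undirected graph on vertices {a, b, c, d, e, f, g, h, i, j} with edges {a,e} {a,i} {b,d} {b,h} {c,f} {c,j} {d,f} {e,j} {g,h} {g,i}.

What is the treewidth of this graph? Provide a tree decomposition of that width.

Treewidth 2.
One optimal decomposition is:
Bags: B1 = {a, g, i}  B2 = {a, e, g}  B3 = {e, g, j}  B4 = {c, g, j}  B5 = {c, f, g}  B6 = {d, f, g}  B7 = {b, d, g}  B8 = {b, g, h}
Tree: B1–B2, B2–B3, B3–B4, B4–B5, B5–B6, B6–B7, B7–B8

Each bag holds 3 vertices, so the decomposition has width 2, which upper-bounds the treewidth. For the lower bound, G contains the cycle g–i–a–e–j–c–f–d–b–h–g, so G is not a forest; only forests have treewidth ≤ 1, hence tw(G) ≥ 2. Therefore the treewidth is 2.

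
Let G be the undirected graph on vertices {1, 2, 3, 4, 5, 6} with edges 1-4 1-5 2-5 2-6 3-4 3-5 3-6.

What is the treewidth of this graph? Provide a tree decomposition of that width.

Each bag holds 3 vertices, so the decomposition has width 2, which upper-bounds the treewidth. For the lower bound, G contains the cycle 6–2–5–3–6, so G is not a forest; only forests have treewidth ≤ 1, hence tw(G) ≥ 2. Therefore the treewidth is 2.

Treewidth 2.
One such decomposition:
Bags: B1 = {2, 3, 6}  B2 = {2, 3, 5}  B3 = {3, 4, 5}  B4 = {1, 4, 5}
Tree: B1–B2, B2–B3, B3–B4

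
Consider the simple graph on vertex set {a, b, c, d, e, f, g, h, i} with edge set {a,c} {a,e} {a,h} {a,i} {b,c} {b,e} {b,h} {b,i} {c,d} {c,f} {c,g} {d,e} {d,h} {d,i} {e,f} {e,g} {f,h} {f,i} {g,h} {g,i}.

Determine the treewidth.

A width-4 tree decomposition is:
Bags: B1 = {c, e, f, h, i}  B2 = {b, c, e, h, i}  B3 = {a, c, e, h, i}  B4 = {c, e, g, h, i}  B5 = {c, d, e, h, i}
Tree: B1–B2, B2–B3, B3–B4, B4–B5
The largest bag has 5 vertices, giving width 4; this decomposition certifies tw(G) ≤ 4. For the lower bound: the 5 vertex sets {e,f}, {b,c}, {a,h}, {i}, {g} are disjoint, each induces a connected subgraph, and every pair is joined by at least one edge of G. Contracting each set to a single vertex therefore yields K_{5} as a minor, and since treewidth is minor-monotone, tw(G) ≥ tw(K_{5}) = 4. Combining the bounds, tw(G) = 4.

4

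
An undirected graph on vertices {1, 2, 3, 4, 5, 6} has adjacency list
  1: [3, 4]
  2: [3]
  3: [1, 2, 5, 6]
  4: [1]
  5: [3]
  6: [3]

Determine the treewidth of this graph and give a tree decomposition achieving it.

Every bag has size at most 2, so the width is 2 − 1 = 1 and tw(G) ≤ 1. Any graph with an edge has treewidth ≥ 1, and G has the edge 3–1. Hence tw(G) = 1 exactly.

Treewidth 1.
One such decomposition:
Bags: B1 = {1, 3}  B2 = {3, 5}  B3 = {3, 6}  B4 = {1, 4}  B5 = {2, 3}
Tree: B1–B2, B1–B3, B1–B4, B1–B5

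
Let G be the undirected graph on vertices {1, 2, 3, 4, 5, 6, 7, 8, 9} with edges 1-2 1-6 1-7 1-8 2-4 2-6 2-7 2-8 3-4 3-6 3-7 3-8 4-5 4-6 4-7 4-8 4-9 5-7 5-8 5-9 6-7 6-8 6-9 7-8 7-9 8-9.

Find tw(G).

4

A width-4 tree decomposition is:
Bags: B1 = {4, 6, 7, 8, 9}  B2 = {4, 5, 7, 8, 9}  B3 = {2, 4, 6, 7, 8}  B4 = {3, 4, 6, 7, 8}  B5 = {1, 2, 6, 7, 8}
Tree: B1–B2, B1–B3, B3–B4, B3–B5
Every bag has size at most 5, so the width is 5 − 1 = 4 and tw(G) ≤ 4. On the other hand G contains the 5-clique {1, 2, 6, 7, 8}. A clique must lie in a single bag of any decomposition, so no decomposition can have width below 4. Combining the bounds, tw(G) = 4.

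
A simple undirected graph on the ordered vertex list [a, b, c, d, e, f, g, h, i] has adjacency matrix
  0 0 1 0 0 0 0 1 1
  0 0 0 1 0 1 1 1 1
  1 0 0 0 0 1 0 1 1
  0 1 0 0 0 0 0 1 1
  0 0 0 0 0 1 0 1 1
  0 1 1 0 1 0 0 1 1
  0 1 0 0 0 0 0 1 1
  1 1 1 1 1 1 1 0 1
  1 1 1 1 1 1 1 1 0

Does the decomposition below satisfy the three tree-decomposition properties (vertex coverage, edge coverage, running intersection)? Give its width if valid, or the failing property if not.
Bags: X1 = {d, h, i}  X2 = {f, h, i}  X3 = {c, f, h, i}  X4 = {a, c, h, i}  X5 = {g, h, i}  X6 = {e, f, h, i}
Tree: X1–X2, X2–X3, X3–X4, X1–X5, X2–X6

A tree decomposition must satisfy three properties: every vertex lies in some bag; for every edge, both endpoints lie together in some bag; and for every vertex, the bags containing it form a connected subtree. Here vertex b appears in no bag, so the decomposition is invalid.

No — vertex b appears in no bag.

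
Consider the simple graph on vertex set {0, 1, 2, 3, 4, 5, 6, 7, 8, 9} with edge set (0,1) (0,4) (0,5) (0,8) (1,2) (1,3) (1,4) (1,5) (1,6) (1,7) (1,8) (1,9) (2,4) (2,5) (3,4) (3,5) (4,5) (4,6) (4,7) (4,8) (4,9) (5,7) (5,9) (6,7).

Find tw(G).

3

A width-3 tree decomposition is:
Bags: B1 = {0, 1, 4, 5}  B2 = {1, 2, 4, 5}  B3 = {1, 3, 4, 5}  B4 = {0, 1, 4, 8}  B5 = {1, 4, 5, 9}  B6 = {1, 4, 5, 7}  B7 = {1, 4, 6, 7}
Tree: B1–B2, B2–B3, B1–B4, B1–B5, B2–B6, B6–B7
The largest bag has 4 vertices, giving width 3; this decomposition certifies tw(G) ≤ 3. On the other hand G contains the 4-clique {0, 1, 4, 8}. A clique must lie in a single bag of any decomposition, so no decomposition can have width below 3. The upper and lower bounds meet at 3, so that is the treewidth.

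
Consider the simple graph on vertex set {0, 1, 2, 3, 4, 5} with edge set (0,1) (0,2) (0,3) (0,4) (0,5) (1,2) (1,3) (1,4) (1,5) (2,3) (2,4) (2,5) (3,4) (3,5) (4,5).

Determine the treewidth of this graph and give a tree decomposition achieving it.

With just one bag of size 6, the width is 6 − 1 = 5, so tw(G) ≤ 5. Conversely, {0, 1, 2, 3, 4, 5} is a clique of size 6, and the vertices of any clique must share a bag in every tree decomposition; so some bag has ≥ 6 vertices and tw(G) ≥ 5. Hence tw(G) = 5 exactly.

Treewidth 5.
One such decomposition:
Bags: B1 = {0, 1, 2, 3, 4, 5}
Tree: (single bag)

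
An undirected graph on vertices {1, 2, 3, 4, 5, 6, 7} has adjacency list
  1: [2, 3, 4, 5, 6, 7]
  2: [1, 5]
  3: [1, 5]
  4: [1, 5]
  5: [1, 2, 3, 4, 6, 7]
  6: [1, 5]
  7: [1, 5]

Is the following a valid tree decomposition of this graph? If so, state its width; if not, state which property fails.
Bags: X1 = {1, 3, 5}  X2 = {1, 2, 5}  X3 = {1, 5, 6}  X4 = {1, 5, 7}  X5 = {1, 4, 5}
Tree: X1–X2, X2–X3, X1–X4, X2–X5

Yes; width 2.

Vertex coverage: the bags together contain {1, 2, 3, 4, 5, 6, 7}, the full vertex set. Edge coverage: each edge of G has both endpoints in at least one bag. Running intersection: for every vertex, the bags containing it form a connected subtree. All three properties hold, so this is a valid tree decomposition of width max|bag| − 1 = 2, and hence tw(G) ≤ 2.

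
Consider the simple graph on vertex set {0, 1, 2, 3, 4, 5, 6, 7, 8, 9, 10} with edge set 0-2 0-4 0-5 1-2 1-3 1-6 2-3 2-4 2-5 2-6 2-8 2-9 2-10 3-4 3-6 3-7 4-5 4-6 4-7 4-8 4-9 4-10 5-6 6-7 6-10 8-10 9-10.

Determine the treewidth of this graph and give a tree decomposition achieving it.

Each bag holds 4 vertices, so the decomposition has width 3, which upper-bounds the treewidth. On the other hand G contains the 4-clique {1, 2, 3, 6}. A clique must lie in a single bag of any decomposition, so no decomposition can have width below 3. Hence tw(G) = 3 exactly.

Treewidth 3.
One such decomposition:
Bags: B1 = {2, 4, 5, 6}  B2 = {2, 4, 6, 10}  B3 = {2, 4, 8, 10}  B4 = {2, 4, 9, 10}  B5 = {2, 3, 4, 6}  B6 = {1, 2, 3, 6}  B7 = {0, 2, 4, 5}  B8 = {3, 4, 6, 7}
Tree: B1–B2, B2–B3, B3–B4, B1–B5, B5–B6, B1–B7, B5–B8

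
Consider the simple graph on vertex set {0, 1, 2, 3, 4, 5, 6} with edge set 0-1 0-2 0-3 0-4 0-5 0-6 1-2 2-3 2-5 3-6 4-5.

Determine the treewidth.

2

A width-2 tree decomposition is:
Bags: B1 = {0, 1, 2}  B2 = {0, 2, 3}  B3 = {0, 2, 5}  B4 = {0, 3, 6}  B5 = {0, 4, 5}
Tree: B1–B2, B2–B3, B2–B4, B3–B5
The largest bag has 3 vertices, giving width 2; this decomposition certifies tw(G) ≤ 2. Conversely, {0, 1, 2} is a clique of size 3, and the vertices of any clique must share a bag in every tree decomposition; so some bag has ≥ 3 vertices and tw(G) ≥ 2. Hence tw(G) = 2 exactly.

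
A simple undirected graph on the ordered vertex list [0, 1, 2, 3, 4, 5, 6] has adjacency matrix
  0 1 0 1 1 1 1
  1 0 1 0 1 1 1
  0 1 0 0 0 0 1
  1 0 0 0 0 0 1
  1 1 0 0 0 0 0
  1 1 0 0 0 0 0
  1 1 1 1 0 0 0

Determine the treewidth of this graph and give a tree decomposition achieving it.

The largest bag has 3 vertices, giving width 2; this decomposition certifies tw(G) ≤ 2. For the lower bound, the 3 vertices {0, 1, 4} are pairwise adjacent, and any tree decomposition puts a clique entirely inside one bag — forcing width ≥ 2. Combining the bounds, tw(G) = 2.

Treewidth 2.
Bags: B1 = {1, 2, 6}  B2 = {0, 1, 6}  B3 = {0, 3, 6}  B4 = {0, 1, 4}  B5 = {0, 1, 5}
Tree: B1–B2, B2–B3, B2–B4, B2–B5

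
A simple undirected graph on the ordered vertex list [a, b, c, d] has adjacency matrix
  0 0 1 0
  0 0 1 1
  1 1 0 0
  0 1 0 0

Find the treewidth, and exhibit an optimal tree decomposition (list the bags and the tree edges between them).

Each bag holds 2 vertices, so the decomposition has width 1, which upper-bounds the treewidth. Any graph with an edge has treewidth ≥ 1, and G has the edge a–c. The upper and lower bounds meet at 1, so that is the treewidth.

Treewidth 1.
Bags: B1 = {a, c}  B2 = {b, c}  B3 = {b, d}
Tree: B1–B2, B2–B3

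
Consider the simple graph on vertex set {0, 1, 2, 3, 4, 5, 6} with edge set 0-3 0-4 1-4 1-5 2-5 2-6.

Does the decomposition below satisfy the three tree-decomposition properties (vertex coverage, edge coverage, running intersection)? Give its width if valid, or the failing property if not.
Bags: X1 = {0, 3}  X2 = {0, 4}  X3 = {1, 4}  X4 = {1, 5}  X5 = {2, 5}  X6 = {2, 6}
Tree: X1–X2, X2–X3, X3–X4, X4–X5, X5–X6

Yes; width 1.

Vertex coverage: the bags together contain {0, 1, 2, 3, 4, 5, 6}, the full vertex set. Edge coverage: each edge of G has both endpoints in at least one bag. Running intersection: for every vertex, the bags containing it form a connected subtree. All three properties hold, so this is a valid tree decomposition of width max|bag| − 1 = 1, and hence tw(G) ≤ 1.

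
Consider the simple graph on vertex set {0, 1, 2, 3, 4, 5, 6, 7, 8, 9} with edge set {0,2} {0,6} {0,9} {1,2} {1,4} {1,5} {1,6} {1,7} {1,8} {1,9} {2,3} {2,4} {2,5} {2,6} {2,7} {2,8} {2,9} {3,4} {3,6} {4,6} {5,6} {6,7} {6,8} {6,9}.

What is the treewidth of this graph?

3

A width-3 tree decomposition is:
Bags: B1 = {1, 2, 6, 9}  B2 = {1, 2, 5, 6}  B3 = {0, 2, 6, 9}  B4 = {1, 2, 4, 6}  B5 = {1, 2, 6, 7}  B6 = {2, 3, 4, 6}  B7 = {1, 2, 6, 8}
Tree: B1–B2, B1–B3, B2–B4, B1–B5, B4–B6, B2–B7
The largest bag has 4 vertices, giving width 3; this decomposition certifies tw(G) ≤ 3. On the other hand G contains the 4-clique {0, 2, 6, 9}. A clique must lie in a single bag of any decomposition, so no decomposition can have width below 3. The upper and lower bounds meet at 3, so that is the treewidth.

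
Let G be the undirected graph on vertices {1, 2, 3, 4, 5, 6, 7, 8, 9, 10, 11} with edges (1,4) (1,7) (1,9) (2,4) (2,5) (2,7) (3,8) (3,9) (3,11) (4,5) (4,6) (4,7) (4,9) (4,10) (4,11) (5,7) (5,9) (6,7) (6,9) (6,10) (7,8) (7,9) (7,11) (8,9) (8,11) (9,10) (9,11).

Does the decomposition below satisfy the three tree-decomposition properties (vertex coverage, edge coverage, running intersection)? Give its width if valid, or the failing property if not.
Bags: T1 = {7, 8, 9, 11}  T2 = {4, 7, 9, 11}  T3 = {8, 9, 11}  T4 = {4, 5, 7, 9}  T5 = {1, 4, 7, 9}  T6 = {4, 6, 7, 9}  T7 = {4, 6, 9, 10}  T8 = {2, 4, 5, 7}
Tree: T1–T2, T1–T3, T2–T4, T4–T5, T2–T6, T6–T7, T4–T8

A tree decomposition must satisfy three properties: every vertex lies in some bag; for every edge, both endpoints lie together in some bag; and for every vertex, the bags containing it form a connected subtree. Here vertex 3 appears in no bag, so the decomposition is invalid.

No — vertex 3 appears in no bag.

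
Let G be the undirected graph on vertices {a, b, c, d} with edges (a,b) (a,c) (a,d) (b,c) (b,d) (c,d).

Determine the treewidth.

3

A width-3 tree decomposition is:
Bags: B1 = {a, b, c, d}
Tree: (single bag)
A single bag containing all 4 vertices is trivially a valid decomposition of width 3. On the other hand G contains the 4-clique {a, b, c, d}. A clique must lie in a single bag of any decomposition, so no decomposition can have width below 3. Combining the bounds, tw(G) = 3.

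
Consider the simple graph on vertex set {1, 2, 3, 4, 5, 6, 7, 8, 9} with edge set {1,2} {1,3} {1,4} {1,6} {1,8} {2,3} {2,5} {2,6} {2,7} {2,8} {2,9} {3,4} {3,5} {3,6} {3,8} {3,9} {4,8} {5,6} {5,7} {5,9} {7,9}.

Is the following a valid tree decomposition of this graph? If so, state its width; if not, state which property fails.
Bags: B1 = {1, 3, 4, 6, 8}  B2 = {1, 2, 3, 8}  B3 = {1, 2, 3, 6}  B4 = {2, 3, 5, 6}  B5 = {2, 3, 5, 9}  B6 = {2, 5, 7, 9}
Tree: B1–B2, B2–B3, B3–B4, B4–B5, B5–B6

A tree decomposition must satisfy three properties: every vertex lies in some bag; for every edge, both endpoints lie together in some bag; and for every vertex, the bags containing it form a connected subtree. Here bags containing vertex 6 are not connected in the tree, so the decomposition is invalid.

No — bags containing vertex 6 are not connected in the tree.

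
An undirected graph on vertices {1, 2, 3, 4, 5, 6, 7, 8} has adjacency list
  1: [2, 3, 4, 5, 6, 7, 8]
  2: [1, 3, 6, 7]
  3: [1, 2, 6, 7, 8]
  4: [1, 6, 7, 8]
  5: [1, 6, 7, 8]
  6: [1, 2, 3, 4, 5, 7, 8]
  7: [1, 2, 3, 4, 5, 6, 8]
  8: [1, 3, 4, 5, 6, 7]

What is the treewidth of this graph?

4

A width-4 tree decomposition is:
Bags: B1 = {1, 3, 6, 7, 8}  B2 = {1, 2, 3, 6, 7}  B3 = {1, 5, 6, 7, 8}  B4 = {1, 4, 6, 7, 8}
Tree: B1–B2, B1–B3, B1–B4
The largest bag has 5 vertices, giving width 4; this decomposition certifies tw(G) ≤ 4. For the lower bound, the 5 vertices {1, 3, 6, 7, 8} are pairwise adjacent, and any tree decomposition puts a clique entirely inside one bag — forcing width ≥ 4. Therefore the treewidth is 4.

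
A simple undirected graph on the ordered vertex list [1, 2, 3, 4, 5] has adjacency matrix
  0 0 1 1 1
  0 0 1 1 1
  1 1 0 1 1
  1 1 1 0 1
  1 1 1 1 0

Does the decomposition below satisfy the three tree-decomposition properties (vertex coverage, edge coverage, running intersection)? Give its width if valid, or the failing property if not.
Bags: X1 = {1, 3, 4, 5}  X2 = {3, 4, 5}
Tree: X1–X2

No — vertex 2 appears in no bag.

A tree decomposition must satisfy three properties: every vertex lies in some bag; for every edge, both endpoints lie together in some bag; and for every vertex, the bags containing it form a connected subtree. Here vertex 2 appears in no bag, so the decomposition is invalid.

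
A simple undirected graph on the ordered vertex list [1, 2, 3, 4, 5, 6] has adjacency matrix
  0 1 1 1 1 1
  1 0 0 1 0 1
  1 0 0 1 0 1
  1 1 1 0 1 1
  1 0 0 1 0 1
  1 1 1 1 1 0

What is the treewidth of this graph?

3

A width-3 tree decomposition is:
Bags: B1 = {1, 2, 4, 6}  B2 = {1, 4, 5, 6}  B3 = {1, 3, 4, 6}
Tree: B1–B2, B2–B3
Every bag has size at most 4, so the width is 4 − 1 = 3 and tw(G) ≤ 3. For the lower bound, the 4 vertices {1, 2, 4, 6} are pairwise adjacent, and any tree decomposition puts a clique entirely inside one bag — forcing width ≥ 3. Therefore the treewidth is 3.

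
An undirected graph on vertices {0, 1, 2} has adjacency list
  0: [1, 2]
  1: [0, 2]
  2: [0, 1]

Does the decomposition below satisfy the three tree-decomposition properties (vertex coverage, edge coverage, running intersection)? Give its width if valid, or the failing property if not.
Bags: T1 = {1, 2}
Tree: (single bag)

No — vertex 0 appears in no bag.

A tree decomposition must satisfy three properties: every vertex lies in some bag; for every edge, both endpoints lie together in some bag; and for every vertex, the bags containing it form a connected subtree. Here vertex 0 appears in no bag, so the decomposition is invalid.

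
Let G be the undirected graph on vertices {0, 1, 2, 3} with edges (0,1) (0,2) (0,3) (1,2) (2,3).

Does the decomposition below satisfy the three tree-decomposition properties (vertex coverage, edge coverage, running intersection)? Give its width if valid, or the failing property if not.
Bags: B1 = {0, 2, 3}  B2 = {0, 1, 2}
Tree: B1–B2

Vertex coverage: the bags together contain {0, 1, 2, 3}, the full vertex set. Edge coverage: each edge of G has both endpoints in at least one bag. Running intersection: for every vertex, the bags containing it form a connected subtree. All three properties hold, so this is a valid tree decomposition of width max|bag| − 1 = 2, and hence tw(G) ≤ 2.

Yes; width 2.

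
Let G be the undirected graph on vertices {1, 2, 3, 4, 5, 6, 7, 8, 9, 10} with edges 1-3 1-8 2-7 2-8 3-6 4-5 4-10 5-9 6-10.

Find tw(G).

A width-1 tree decomposition is:
Bags: B1 = {5, 9}  B2 = {4, 5}  B3 = {4, 10}  B4 = {6, 10}  B5 = {3, 6}  B6 = {1, 3}  B7 = {1, 8}  B8 = {2, 8}  B9 = {2, 7}
Tree: B1–B2, B2–B3, B3–B4, B4–B5, B5–B6, B6–B7, B7–B8, B8–B9
Each bag holds 2 vertices, so the decomposition has width 1, which upper-bounds the treewidth. Since G has at least one edge (e.g. 9–5), it is not an edgeless graph, so tw(G) ≥ 1. The upper and lower bounds meet at 1, so that is the treewidth.

1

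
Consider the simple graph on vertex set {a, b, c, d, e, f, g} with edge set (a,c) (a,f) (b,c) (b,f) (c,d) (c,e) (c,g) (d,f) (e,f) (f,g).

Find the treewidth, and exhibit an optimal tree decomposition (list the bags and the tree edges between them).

Each bag holds 3 vertices, so the decomposition has width 2, which upper-bounds the treewidth. Since c–g–f–d–c is a cycle in G, G is not acyclic. Forests are exactly the graphs of treewidth ≤ 1, so tw(G) ≥ 2. Hence tw(G) = 2 exactly.

Treewidth 2.
One optimal decomposition is:
Bags: B1 = {c, f, g}  B2 = {c, d, f}  B3 = {b, c, f}  B4 = {a, c, f}  B5 = {c, e, f}
Tree: B1–B2, B2–B3, B3–B4, B4–B5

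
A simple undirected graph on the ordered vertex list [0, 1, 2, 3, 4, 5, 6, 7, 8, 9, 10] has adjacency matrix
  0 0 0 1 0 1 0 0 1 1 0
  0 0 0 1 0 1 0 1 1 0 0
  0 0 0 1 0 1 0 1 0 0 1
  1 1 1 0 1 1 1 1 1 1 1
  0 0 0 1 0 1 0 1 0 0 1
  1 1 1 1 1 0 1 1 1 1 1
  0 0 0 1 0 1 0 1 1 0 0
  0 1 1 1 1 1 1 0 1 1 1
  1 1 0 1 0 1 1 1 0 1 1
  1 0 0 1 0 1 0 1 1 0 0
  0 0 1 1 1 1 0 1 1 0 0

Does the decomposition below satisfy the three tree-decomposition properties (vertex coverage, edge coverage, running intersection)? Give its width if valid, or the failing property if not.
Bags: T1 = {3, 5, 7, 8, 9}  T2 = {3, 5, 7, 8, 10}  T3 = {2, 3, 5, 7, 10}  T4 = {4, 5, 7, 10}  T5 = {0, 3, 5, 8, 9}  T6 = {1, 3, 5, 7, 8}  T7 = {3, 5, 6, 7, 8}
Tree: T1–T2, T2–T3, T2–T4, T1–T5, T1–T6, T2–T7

No — edge (3,4) lies in no bag.

A tree decomposition must satisfy three properties: every vertex lies in some bag; for every edge, both endpoints lie together in some bag; and for every vertex, the bags containing it form a connected subtree. Here edge (3,4) lies in no bag, so the decomposition is invalid.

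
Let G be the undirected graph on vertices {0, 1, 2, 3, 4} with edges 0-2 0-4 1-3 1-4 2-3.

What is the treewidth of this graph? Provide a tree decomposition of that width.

Treewidth 2.
One such decomposition:
Bags: B1 = {0, 1, 4}  B2 = {0, 1, 2}  B3 = {1, 2, 3}
Tree: B1–B2, B2–B3

The largest bag has 3 vertices, giving width 2; this decomposition certifies tw(G) ≤ 2. Since 1–4–0–2–3–1 is a cycle in G, G is not acyclic. Forests are exactly the graphs of treewidth ≤ 1, so tw(G) ≥ 2. Therefore the treewidth is 2.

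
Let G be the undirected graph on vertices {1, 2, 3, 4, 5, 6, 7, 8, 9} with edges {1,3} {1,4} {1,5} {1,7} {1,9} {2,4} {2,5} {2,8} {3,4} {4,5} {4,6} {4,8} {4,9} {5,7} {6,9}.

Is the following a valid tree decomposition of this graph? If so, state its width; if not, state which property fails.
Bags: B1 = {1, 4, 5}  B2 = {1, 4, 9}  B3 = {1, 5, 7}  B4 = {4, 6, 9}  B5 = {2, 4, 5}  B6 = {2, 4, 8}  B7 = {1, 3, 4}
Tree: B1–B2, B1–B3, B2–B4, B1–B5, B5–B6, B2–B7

Vertex coverage: the bags together contain {1, 2, 3, 4, 5, 6, 7, 8, 9}, the full vertex set. Edge coverage: each edge of G has both endpoints in at least one bag. Running intersection: for every vertex, the bags containing it form a connected subtree. All three properties hold, so this is a valid tree decomposition of width max|bag| − 1 = 2, and hence tw(G) ≤ 2.

Yes; width 2.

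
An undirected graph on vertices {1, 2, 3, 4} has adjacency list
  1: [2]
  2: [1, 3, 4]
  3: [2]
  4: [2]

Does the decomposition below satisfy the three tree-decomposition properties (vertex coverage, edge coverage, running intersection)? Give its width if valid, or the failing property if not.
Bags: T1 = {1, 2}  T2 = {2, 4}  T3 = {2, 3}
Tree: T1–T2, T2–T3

Every vertex of G appears in some bag (union = {1, 2, 3, 4}); every edge is covered by a bag; and for each vertex v the set of bags containing v is connected in the bag tree. The decomposition is therefore valid. The largest bag has 2 vertices, so the width is 1.

Yes; width 1.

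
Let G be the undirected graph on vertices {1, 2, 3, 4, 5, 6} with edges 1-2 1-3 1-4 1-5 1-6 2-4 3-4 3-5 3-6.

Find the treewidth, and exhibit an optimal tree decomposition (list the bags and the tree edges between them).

The largest bag has 3 vertices, giving width 2; this decomposition certifies tw(G) ≤ 2. Conversely, {1, 2, 4} is a clique of size 3, and the vertices of any clique must share a bag in every tree decomposition; so some bag has ≥ 3 vertices and tw(G) ≥ 2. Combining the bounds, tw(G) = 2.

Treewidth 2.
Bags: B1 = {1, 3, 4}  B2 = {1, 3, 5}  B3 = {1, 2, 4}  B4 = {1, 3, 6}
Tree: B1–B2, B1–B3, B2–B4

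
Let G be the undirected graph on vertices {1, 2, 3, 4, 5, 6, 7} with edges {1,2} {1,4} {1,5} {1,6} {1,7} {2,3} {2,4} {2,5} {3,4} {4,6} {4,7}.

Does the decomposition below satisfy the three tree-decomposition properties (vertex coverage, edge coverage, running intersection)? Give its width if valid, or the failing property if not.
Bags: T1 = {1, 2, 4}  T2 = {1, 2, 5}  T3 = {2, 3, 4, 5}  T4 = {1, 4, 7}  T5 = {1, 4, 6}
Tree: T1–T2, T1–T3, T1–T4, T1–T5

No — bags containing vertex 5 are not connected in the tree.

A tree decomposition must satisfy three properties: every vertex lies in some bag; for every edge, both endpoints lie together in some bag; and for every vertex, the bags containing it form a connected subtree. Here bags containing vertex 5 are not connected in the tree, so the decomposition is invalid.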